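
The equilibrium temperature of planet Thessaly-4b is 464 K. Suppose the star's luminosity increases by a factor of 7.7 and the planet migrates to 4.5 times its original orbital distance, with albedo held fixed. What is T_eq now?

T_eq ≈ 364 K

T_eq ∝ L^(1/4) · d^(−1/2).
T′ = 464 × 7.7^(1/4) / 4.5^(1/2) = 364 K.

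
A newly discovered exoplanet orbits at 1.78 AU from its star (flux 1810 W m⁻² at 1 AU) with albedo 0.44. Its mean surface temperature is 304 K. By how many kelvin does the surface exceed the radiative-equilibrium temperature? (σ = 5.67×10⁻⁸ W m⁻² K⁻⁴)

ΔT ≈ 110.2 K

S = 1810/1.78² = 571.3 W m⁻².
T_eq = [S(1−A)/(4σ)]^(1/4) = [571.3×0.56/(4×5.67×10⁻⁸)]^(1/4) = 193.8 K.
ΔT = T_surf − T_eq = 304 − 193.8.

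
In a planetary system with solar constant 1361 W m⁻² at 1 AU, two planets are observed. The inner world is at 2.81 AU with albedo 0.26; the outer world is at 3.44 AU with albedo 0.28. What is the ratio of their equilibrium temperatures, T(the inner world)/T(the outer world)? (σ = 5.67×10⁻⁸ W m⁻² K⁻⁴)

T₁/T₂ ≈ 1.114

T_eq = [S₀(1−A)/(4σd²)]^(1/4), so T ∝ (1−A)^(1/4) / √d.
T₁ = [1361×0.74/(4×5.67×10⁻⁸×2.81²)]^(1/4) = 154.00 K.
T₂ = [1361×0.72/(4×5.67×10⁻⁸×3.44²)]^(1/4) = 138.23 K.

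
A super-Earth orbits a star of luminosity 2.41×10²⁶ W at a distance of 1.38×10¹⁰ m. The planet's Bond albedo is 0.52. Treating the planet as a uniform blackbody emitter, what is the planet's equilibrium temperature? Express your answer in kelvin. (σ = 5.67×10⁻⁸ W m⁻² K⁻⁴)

Flux: S = L/(4πd²) = 2.41×10²⁶/(4π×(1.38×10¹⁰)²) = 1.01×10⁵ W m⁻².
Energy balance: absorbed = emitted ⇒ πR²·S(1−A) = 4πR²·σT_eq⁴, so T_eq⁴ = S(1−A)/(4σ).
T_eq = [1.01×10⁵ × 0.48 / (4 × 5.67×10⁻⁸)]^(1/4) = (2.13×10¹¹)^(1/4) = 679 K.

T_eq ≈ 679 K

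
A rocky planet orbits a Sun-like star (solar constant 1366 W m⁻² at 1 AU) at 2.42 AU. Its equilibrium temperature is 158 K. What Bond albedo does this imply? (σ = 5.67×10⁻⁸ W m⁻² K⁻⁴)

Flux at 2.42 AU: S = 1366/2.42² = 233 W m⁻².
From T_eq⁴ = S(1−A)/(4σ): 1−A = 4σT_eq⁴/S.
1−A = 4 × 5.67×10⁻⁸ × (158)⁴ / 233 = 0.606.

A ≈ 0.39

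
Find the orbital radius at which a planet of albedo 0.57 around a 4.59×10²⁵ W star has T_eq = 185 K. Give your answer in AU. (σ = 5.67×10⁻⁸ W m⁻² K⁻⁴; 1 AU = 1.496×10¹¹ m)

d ≈ 0.514 AU

From T_eq⁴ = L(1−A)/(16πσd²): d = √[L(1−A)/(16πσT_eq⁴)].
d = √[4.59×10²⁵ × 0.43 / (16π × 5.67×10⁻⁸ × (185)⁴)] = 7.69×10¹⁰ m = 0.514 AU.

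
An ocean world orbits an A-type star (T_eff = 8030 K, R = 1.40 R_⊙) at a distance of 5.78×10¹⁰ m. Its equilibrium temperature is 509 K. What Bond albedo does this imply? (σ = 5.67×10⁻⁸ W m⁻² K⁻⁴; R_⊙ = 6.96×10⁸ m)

R_⋆ = 1.40 × 6.96×10⁸ = 9.74×10⁸ m.
L = 4πR_⋆²σT_⋆⁴ = 4π(9.74×10⁸)² × 5.67×10⁻⁸ × (8030)⁴ = 2.81×10²⁷ W.
S = L/(4πd²) = 6.70×10⁴ W m⁻².
From T_eq⁴ = S(1−A)/(4σ): 1−A = 4σT_eq⁴/S.
1−A = 4 × 5.67×10⁻⁸ × (509)⁴ / 6.70×10⁴ = 0.227.

A ≈ 0.77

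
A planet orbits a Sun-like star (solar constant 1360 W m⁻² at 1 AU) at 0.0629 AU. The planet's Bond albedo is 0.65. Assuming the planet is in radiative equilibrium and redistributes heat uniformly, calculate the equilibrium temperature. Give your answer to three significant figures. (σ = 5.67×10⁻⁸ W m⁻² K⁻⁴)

T_eq ≈ 853 K

Flux at 0.0629 AU: S = 1360/0.0629² = 3.44×10⁵ W m⁻².
Energy balance: absorbed = emitted ⇒ πR²·S(1−A) = 4πR²·σT_eq⁴, so T_eq⁴ = S(1−A)/(4σ).
T_eq = [3.44×10⁵ × 0.35 / (4 × 5.67×10⁻⁸)]^(1/4) = (5.30×10¹¹)^(1/4) = 853 K.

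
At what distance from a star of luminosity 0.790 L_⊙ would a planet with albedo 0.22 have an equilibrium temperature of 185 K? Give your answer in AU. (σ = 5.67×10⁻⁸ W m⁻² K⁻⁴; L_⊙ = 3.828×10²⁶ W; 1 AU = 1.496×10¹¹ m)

d ≈ 1.78 AU

L = 0.790 × 3.828×10²⁶ = 3.02×10²⁶ W.
From T_eq⁴ = L(1−A)/(16πσd²): d = √[L(1−A)/(16πσT_eq⁴)].
d = √[3.02×10²⁶ × 0.78 / (16π × 5.67×10⁻⁸ × (185)⁴)] = 2.66×10¹¹ m = 1.78 AU.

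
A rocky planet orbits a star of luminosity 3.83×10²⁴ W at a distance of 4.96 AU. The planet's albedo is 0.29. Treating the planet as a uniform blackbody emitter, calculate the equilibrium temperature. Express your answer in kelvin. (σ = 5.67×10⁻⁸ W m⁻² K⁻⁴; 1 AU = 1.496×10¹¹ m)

d = 4.96 AU = 7.42×10¹¹ m.
Flux: S = L/(4πd²) = 3.83×10²⁴/(4π×(7.42×10¹¹)²) = 0.554 W m⁻².
Energy balance: absorbed = emitted ⇒ πR²·S(1−A) = 4πR²·σT_eq⁴, so T_eq⁴ = S(1−A)/(4σ).
T_eq = [0.554 × 0.71 / (4 × 5.67×10⁻⁸)]^(1/4) = (1.73×10⁶)^(1/4) = 36.3 K.

T_eq ≈ 36.3 K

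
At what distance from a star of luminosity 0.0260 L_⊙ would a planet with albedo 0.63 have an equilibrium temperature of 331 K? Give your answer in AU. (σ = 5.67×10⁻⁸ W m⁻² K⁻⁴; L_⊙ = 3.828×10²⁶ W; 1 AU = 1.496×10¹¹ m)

d ≈ 0.0694 AU

L = 0.0260 × 3.828×10²⁶ = 9.95×10²⁴ W.
From T_eq⁴ = L(1−A)/(16πσd²): d = √[L(1−A)/(16πσT_eq⁴)].
d = √[9.95×10²⁴ × 0.37 / (16π × 5.67×10⁻⁸ × (331)⁴)] = 1.04×10¹⁰ m = 0.0694 AU.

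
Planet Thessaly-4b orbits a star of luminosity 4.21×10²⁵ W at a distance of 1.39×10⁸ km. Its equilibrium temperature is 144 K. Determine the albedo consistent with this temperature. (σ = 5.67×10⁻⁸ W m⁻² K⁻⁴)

A ≈ 0.44

d = 1.39×10⁸ km = 1.39×10¹¹ m.
Flux: S = L/(4πd²) = 4.21×10²⁵/(4π×(1.39×10¹¹)²) = 173 W m⁻².
From T_eq⁴ = S(1−A)/(4σ): 1−A = 4σT_eq⁴/S.
1−A = 4 × 5.67×10⁻⁸ × (144)⁴ / 173 = 0.562.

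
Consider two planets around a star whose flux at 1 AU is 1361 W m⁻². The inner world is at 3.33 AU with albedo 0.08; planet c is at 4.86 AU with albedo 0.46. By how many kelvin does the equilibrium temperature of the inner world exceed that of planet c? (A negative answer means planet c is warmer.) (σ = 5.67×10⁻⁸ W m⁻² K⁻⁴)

T_eq = [S₀(1−A)/(4σd²)]^(1/4), so T ∝ (1−A)^(1/4) / √d.
T₁ = [1361×0.92/(4×5.67×10⁻⁸×3.33²)]^(1/4) = 149.38 K.
T₂ = [1361×0.54/(4×5.67×10⁻⁸×4.86²)]^(1/4) = 108.23 K.

ΔT ≈ 41.1 K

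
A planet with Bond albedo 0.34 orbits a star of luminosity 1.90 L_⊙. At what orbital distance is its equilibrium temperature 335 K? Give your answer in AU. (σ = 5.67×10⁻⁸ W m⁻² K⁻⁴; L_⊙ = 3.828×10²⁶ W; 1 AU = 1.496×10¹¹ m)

L = 1.90 × 3.828×10²⁶ = 7.27×10²⁶ W.
From T_eq⁴ = L(1−A)/(16πσd²): d = √[L(1−A)/(16πσT_eq⁴)].
d = √[7.27×10²⁶ × 0.66 / (16π × 5.67×10⁻⁸ × (335)⁴)] = 1.16×10¹¹ m = 0.773 AU.

d ≈ 0.773 AU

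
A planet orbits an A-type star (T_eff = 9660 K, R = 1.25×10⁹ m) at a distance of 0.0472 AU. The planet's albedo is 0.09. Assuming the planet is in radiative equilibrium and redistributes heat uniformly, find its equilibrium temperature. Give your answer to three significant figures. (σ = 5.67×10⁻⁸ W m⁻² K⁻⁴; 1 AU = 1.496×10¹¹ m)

d = 0.0472 AU = 7.06×10⁹ m.
L = 4πR_⋆²σT_⋆⁴ = 4π(1.25×10⁹)² × 5.67×10⁻⁸ × (9660)⁴ = 9.69×10²⁷ W.
S = L/(4πd²) = 1.55×10⁷ W m⁻².
Energy balance: absorbed = emitted ⇒ πR²·S(1−A) = 4πR²·σT_eq⁴, so T_eq⁴ = S(1−A)/(4σ).
T_eq = [1.55×10⁷ × 0.91 / (4 × 5.67×10⁻⁸)]^(1/4) = (6.21×10¹³)^(1/4) = 2810 K.

T_eq ≈ 2810 K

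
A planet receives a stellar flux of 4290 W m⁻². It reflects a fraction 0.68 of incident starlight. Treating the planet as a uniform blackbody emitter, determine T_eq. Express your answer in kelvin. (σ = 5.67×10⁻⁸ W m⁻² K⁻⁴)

Energy balance: absorbed = emitted ⇒ πR²·S(1−A) = 4πR²·σT_eq⁴, so T_eq⁴ = S(1−A)/(4σ).
T_eq = [4290 × 0.32 / (4 × 5.67×10⁻⁸)]^(1/4) = (6.05×10⁹)^(1/4) = 279 K.

T_eq ≈ 279 K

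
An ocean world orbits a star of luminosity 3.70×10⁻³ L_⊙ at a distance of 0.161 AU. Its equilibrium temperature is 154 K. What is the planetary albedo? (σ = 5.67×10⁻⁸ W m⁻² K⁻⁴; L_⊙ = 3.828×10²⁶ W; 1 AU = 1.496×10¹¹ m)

d = 0.161 AU = 2.41×10¹⁰ m.
L = 3.70×10⁻³ × 3.828×10²⁶ = 1.42×10²⁴ W.
Flux: S = L/(4πd²) = 1.42×10²⁴/(4π×(2.41×10¹⁰)²) = 194 W m⁻².
From T_eq⁴ = S(1−A)/(4σ): 1−A = 4σT_eq⁴/S.
1−A = 4 × 5.67×10⁻⁸ × (154)⁴ / 194 = 0.657.

A ≈ 0.34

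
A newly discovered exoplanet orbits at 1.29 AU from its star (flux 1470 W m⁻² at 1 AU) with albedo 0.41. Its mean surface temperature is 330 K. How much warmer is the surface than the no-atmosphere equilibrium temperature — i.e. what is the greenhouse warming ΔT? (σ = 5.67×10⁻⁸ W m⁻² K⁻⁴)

ΔT ≈ 111.1 K

S = 1470/1.29² = 883.4 W m⁻².
T_eq = [S(1−A)/(4σ)]^(1/4) = [883.4×0.59/(4×5.67×10⁻⁸)]^(1/4) = 218.9 K.
ΔT = T_surf − T_eq = 330 − 218.9.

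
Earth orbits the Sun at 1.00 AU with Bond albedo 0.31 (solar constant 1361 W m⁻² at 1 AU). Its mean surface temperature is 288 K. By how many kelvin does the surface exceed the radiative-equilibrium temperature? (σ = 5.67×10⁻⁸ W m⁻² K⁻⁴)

ΔT ≈ 34.3 K

S = 1361/1.00² = 1361 W m⁻².
T_eq = [S(1−A)/(4σ)]^(1/4) = [1361×0.69/(4×5.67×10⁻⁸)]^(1/4) = 253.7 K.
ΔT = T_surf − T_eq = 288 − 253.7.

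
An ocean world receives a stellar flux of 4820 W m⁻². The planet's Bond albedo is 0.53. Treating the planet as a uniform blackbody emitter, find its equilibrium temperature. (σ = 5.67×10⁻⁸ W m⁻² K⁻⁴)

T_eq ≈ 316 K

Energy balance: absorbed = emitted ⇒ πR²·S(1−A) = 4πR²·σT_eq⁴, so T_eq⁴ = S(1−A)/(4σ).
T_eq = [4820 × 0.47 / (4 × 5.67×10⁻⁸)]^(1/4) = (9.99×10⁹)^(1/4) = 316 K.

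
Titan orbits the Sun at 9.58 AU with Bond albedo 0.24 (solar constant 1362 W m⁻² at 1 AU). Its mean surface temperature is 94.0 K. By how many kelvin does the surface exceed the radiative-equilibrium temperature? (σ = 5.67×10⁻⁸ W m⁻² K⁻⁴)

ΔT ≈ 10.0 K

S = 1362/9.58² = 14.84 W m⁻².
T_eq = [S(1−A)/(4σ)]^(1/4) = [14.84×0.76/(4×5.67×10⁻⁸)]^(1/4) = 84.0 K.
ΔT = T_surf − T_eq = 94 − 84.0.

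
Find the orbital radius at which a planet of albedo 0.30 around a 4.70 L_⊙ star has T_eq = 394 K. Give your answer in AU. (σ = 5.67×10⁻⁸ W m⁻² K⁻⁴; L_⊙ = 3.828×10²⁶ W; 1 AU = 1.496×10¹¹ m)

d ≈ 0.905 AU

L = 4.70 × 3.828×10²⁶ = 1.80×10²⁷ W.
From T_eq⁴ = L(1−A)/(16πσd²): d = √[L(1−A)/(16πσT_eq⁴)].
d = √[1.80×10²⁷ × 0.70 / (16π × 5.67×10⁻⁸ × (394)⁴)] = 1.35×10¹¹ m = 0.905 AU.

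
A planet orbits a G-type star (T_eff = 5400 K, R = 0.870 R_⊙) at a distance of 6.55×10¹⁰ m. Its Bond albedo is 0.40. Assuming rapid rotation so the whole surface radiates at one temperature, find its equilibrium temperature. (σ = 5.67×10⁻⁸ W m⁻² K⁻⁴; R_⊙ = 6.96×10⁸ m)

T_eq ≈ 323 K

R_⋆ = 0.870 × 6.96×10⁸ = 6.06×10⁸ m.
L = 4πR_⋆²σT_⋆⁴ = 4π(6.06×10⁸)² × 5.67×10⁻⁸ × (5400)⁴ = 2.22×10²⁶ W.
S = L/(4πd²) = 4120 W m⁻².
Energy balance: absorbed = emitted ⇒ πR²·S(1−A) = 4πR²·σT_eq⁴, so T_eq⁴ = S(1−A)/(4σ).
T_eq = [4120 × 0.60 / (4 × 5.67×10⁻⁸)]^(1/4) = (1.09×10¹⁰)^(1/4) = 323 K.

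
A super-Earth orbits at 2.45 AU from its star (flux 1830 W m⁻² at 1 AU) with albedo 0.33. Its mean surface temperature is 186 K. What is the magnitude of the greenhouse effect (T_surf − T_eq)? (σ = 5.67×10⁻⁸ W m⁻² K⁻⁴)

ΔT ≈ 12.8 K

S = 1830/2.45² = 304.9 W m⁻².
T_eq = [S(1−A)/(4σ)]^(1/4) = [304.9×0.67/(4×5.67×10⁻⁸)]^(1/4) = 173.2 K.
ΔT = T_surf − T_eq = 186 − 173.2.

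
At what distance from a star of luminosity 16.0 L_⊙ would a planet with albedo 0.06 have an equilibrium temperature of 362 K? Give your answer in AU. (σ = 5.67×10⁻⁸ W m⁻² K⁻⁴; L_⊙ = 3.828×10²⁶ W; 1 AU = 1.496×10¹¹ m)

L = 16.0 × 3.828×10²⁶ = 6.12×10²⁷ W.
From T_eq⁴ = L(1−A)/(16πσd²): d = √[L(1−A)/(16πσT_eq⁴)].
d = √[6.12×10²⁷ × 0.94 / (16π × 5.67×10⁻⁸ × (362)⁴)] = 3.43×10¹¹ m = 2.29 AU.

d ≈ 2.29 AU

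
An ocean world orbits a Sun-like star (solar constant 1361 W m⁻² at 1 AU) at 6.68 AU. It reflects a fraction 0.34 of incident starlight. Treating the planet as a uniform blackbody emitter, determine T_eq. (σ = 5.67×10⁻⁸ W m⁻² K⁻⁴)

Flux at 6.68 AU: S = 1361/6.68² = 30.5 W m⁻².
Energy balance: absorbed = emitted ⇒ πR²·S(1−A) = 4πR²·σT_eq⁴, so T_eq⁴ = S(1−A)/(4σ).
T_eq = [30.5 × 0.66 / (4 × 5.67×10⁻⁸)]^(1/4) = (8.88×10⁷)^(1/4) = 97.1 K.

T_eq ≈ 97.1 K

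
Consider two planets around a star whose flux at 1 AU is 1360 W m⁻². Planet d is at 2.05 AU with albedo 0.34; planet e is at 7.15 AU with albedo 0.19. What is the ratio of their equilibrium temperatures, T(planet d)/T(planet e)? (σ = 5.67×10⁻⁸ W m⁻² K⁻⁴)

T₁/T₂ ≈ 1.774

T_eq = [S₀(1−A)/(4σd²)]^(1/4), so T ∝ (1−A)^(1/4) / √d.
T₁ = [1360×0.66/(4×5.67×10⁻⁸×2.05²)]^(1/4) = 175.18 K.
T₂ = [1360×0.81/(4×5.67×10⁻⁸×7.15²)]^(1/4) = 98.73 K.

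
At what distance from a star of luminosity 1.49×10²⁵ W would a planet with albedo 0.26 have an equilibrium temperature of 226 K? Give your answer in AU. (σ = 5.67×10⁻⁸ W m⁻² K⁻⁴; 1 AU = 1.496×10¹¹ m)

From T_eq⁴ = L(1−A)/(16πσd²): d = √[L(1−A)/(16πσT_eq⁴)].
d = √[1.49×10²⁵ × 0.74 / (16π × 5.67×10⁻⁸ × (226)⁴)] = 3.85×10¹⁰ m = 0.257 AU.

d ≈ 0.257 AU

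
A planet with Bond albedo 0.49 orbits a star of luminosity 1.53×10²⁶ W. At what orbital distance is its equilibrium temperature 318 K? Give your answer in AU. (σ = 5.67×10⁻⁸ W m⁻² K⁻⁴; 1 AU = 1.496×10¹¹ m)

From T_eq⁴ = L(1−A)/(16πσd²): d = √[L(1−A)/(16πσT_eq⁴)].
d = √[1.53×10²⁶ × 0.51 / (16π × 5.67×10⁻⁸ × (318)⁴)] = 5.17×10¹⁰ m = 0.346 AU.

d ≈ 0.346 AU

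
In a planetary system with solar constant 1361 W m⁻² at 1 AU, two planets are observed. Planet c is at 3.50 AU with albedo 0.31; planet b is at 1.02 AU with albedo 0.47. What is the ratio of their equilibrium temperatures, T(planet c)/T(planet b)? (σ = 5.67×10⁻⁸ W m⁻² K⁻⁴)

T_eq = [S₀(1−A)/(4σd²)]^(1/4), so T ∝ (1−A)^(1/4) / √d.
T₁ = [1361×0.69/(4×5.67×10⁻⁸×3.50²)]^(1/4) = 135.59 K.
T₂ = [1361×0.53/(4×5.67×10⁻⁸×1.02²)]^(1/4) = 235.14 K.

T₁/T₂ ≈ 0.577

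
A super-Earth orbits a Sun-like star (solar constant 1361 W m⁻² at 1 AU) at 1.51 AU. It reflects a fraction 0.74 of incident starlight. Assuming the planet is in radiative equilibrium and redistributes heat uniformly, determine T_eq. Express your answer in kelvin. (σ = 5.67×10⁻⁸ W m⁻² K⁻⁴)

T_eq ≈ 162 K

Flux at 1.51 AU: S = 1361/1.51² = 597 W m⁻².
Energy balance: absorbed = emitted ⇒ πR²·S(1−A) = 4πR²·σT_eq⁴, so T_eq⁴ = S(1−A)/(4σ).
T_eq = [597 × 0.26 / (4 × 5.67×10⁻⁸)]^(1/4) = (6.84×10⁸)^(1/4) = 162 K.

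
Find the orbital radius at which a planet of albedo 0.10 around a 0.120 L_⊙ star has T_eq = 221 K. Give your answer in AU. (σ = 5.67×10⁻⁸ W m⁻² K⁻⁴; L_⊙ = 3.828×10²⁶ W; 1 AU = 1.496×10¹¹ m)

d ≈ 0.521 AU

L = 0.120 × 3.828×10²⁶ = 4.59×10²⁵ W.
From T_eq⁴ = L(1−A)/(16πσd²): d = √[L(1−A)/(16πσT_eq⁴)].
d = √[4.59×10²⁵ × 0.90 / (16π × 5.67×10⁻⁸ × (221)⁴)] = 7.80×10¹⁰ m = 0.521 AU.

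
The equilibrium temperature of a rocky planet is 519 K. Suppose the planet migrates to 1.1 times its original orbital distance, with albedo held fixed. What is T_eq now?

T_eq ∝ L^(1/4) · d^(−1/2).
T′ = 519 / 1.1^(1/2) = 495 K.

T_eq ≈ 495 K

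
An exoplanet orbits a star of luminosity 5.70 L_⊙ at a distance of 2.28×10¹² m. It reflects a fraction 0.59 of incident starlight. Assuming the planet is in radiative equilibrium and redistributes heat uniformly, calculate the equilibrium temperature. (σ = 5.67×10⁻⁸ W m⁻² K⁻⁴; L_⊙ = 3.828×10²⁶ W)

T_eq ≈ 88.2 K

L = 5.70 × 3.828×10²⁶ = 2.18×10²⁷ W.
Flux: S = L/(4πd²) = 2.18×10²⁷/(4π×(2.28×10¹²)²) = 33.4 W m⁻².
Energy balance: absorbed = emitted ⇒ πR²·S(1−A) = 4πR²·σT_eq⁴, so T_eq⁴ = S(1−A)/(4σ).
T_eq = [33.4 × 0.41 / (4 × 5.67×10⁻⁸)]^(1/4) = (6.04×10⁷)^(1/4) = 88.2 K.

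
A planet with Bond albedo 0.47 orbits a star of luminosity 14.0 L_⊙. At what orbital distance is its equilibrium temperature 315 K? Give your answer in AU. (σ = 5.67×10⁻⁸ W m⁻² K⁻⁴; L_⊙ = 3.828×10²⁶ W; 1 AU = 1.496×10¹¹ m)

d ≈ 2.13 AU

L = 14.0 × 3.828×10²⁶ = 5.36×10²⁷ W.
From T_eq⁴ = L(1−A)/(16πσd²): d = √[L(1−A)/(16πσT_eq⁴)].
d = √[5.36×10²⁷ × 0.53 / (16π × 5.67×10⁻⁸ × (315)⁴)] = 3.18×10¹¹ m = 2.13 AU.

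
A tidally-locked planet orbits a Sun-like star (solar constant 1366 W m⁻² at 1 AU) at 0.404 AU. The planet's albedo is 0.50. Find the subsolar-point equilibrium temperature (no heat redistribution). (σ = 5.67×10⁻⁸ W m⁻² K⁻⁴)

T_ss ≈ 521 K

Flux at 0.404 AU: S = 1366/0.404² = 8370 W m⁻².
At the subsolar point the surface absorbs S(1−A) and emits σT⁴ per unit area — no factor of 4, since only the local patch is in balance.
T = [8370 × 0.50 / 5.67×10⁻⁸]^(1/4) = (7.38×10¹⁰)^(1/4) = 521 K.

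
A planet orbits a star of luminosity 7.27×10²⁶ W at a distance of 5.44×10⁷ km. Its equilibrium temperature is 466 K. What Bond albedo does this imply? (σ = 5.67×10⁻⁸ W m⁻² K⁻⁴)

A ≈ 0.45

d = 5.44×10⁷ km = 5.44×10¹⁰ m.
Flux: S = L/(4πd²) = 7.27×10²⁶/(4π×(5.44×10¹⁰)²) = 1.95×10⁴ W m⁻².
From T_eq⁴ = S(1−A)/(4σ): 1−A = 4σT_eq⁴/S.
1−A = 4 × 5.67×10⁻⁸ × (466)⁴ / 1.95×10⁴ = 0.547.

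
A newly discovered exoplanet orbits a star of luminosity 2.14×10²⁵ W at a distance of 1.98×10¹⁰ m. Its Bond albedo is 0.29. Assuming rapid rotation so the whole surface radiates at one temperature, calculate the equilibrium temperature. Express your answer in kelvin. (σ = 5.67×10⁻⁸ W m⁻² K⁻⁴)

T_eq ≈ 341 K

Flux: S = L/(4πd²) = 2.14×10²⁵/(4π×(1.98×10¹⁰)²) = 4340 W m⁻².
Energy balance: absorbed = emitted ⇒ πR²·S(1−A) = 4πR²·σT_eq⁴, so T_eq⁴ = S(1−A)/(4σ).
T_eq = [4340 × 0.71 / (4 × 5.67×10⁻⁸)]^(1/4) = (1.36×10¹⁰)^(1/4) = 341 K.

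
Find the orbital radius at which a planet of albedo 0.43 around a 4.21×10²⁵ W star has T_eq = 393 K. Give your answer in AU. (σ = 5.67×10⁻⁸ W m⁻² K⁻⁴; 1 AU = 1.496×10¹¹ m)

From T_eq⁴ = L(1−A)/(16πσd²): d = √[L(1−A)/(16πσT_eq⁴)].
d = √[4.21×10²⁵ × 0.57 / (16π × 5.67×10⁻⁸ × (393)⁴)] = 1.88×10¹⁰ m = 0.126 AU.

d ≈ 0.126 AU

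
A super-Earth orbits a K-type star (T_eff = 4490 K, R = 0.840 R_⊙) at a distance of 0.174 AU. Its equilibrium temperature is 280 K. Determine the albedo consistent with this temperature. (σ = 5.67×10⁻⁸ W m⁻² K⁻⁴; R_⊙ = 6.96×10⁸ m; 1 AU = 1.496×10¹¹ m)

R_⋆ = 0.840 × 6.96×10⁸ = 5.85×10⁸ m.
d = 0.174 AU = 2.60×10¹⁰ m.
L = 4πR_⋆²σT_⋆⁴ = 4π(5.85×10⁸)² × 5.67×10⁻⁸ × (4490)⁴ = 9.90×10²⁵ W.
S = L/(4πd²) = 1.16×10⁴ W m⁻².
From T_eq⁴ = S(1−A)/(4σ): 1−A = 4σT_eq⁴/S.
1−A = 4 × 5.67×10⁻⁸ × (280)⁴ / 1.16×10⁴ = 0.120.

A ≈ 0.88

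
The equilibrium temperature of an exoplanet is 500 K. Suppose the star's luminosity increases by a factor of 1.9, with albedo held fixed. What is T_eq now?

T_eq ∝ L^(1/4) · d^(−1/2).
T′ = 500 × 1.9^(1/4) = 587 K.

T_eq ≈ 587 K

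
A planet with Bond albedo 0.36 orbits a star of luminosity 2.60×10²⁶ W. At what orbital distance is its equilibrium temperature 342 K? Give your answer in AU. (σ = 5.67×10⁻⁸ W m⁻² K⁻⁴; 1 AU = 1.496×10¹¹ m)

From T_eq⁴ = L(1−A)/(16πσd²): d = √[L(1−A)/(16πσT_eq⁴)].
d = √[2.60×10²⁶ × 0.64 / (16π × 5.67×10⁻⁸ × (342)⁴)] = 6.53×10¹⁰ m = 0.437 AU.

d ≈ 0.437 AU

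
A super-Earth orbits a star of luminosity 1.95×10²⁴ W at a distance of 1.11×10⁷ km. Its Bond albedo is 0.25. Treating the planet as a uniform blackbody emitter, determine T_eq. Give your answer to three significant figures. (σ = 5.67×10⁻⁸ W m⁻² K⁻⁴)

d = 1.11×10⁷ km = 1.11×10¹⁰ m.
Flux: S = L/(4πd²) = 1.95×10²⁴/(4π×(1.11×10¹⁰)²) = 1260 W m⁻².
Energy balance: absorbed = emitted ⇒ πR²·S(1−A) = 4πR²·σT_eq⁴, so T_eq⁴ = S(1−A)/(4σ).
T_eq = [1260 × 0.75 / (4 × 5.67×10⁻⁸)]^(1/4) = (4.16×10⁹)^(1/4) = 254 K.

T_eq ≈ 254 K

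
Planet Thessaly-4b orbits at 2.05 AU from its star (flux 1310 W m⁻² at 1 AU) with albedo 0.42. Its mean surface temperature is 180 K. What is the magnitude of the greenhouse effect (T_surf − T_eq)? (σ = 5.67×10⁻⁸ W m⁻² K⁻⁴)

ΔT ≈ 12.0 K

S = 1310/2.05² = 311.7 W m⁻².
T_eq = [S(1−A)/(4σ)]^(1/4) = [311.7×0.58/(4×5.67×10⁻⁸)]^(1/4) = 168.0 K.
ΔT = T_surf − T_eq = 180 − 168.0.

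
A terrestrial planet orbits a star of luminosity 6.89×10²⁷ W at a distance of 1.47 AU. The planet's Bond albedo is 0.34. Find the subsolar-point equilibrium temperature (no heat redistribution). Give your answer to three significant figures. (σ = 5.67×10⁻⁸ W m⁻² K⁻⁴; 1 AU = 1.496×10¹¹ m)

d = 1.47 AU = 2.20×10¹¹ m.
Flux: S = L/(4πd²) = 6.89×10²⁷/(4π×(2.20×10¹¹)²) = 1.13×10⁴ W m⁻².
At the subsolar point the surface absorbs S(1−A) and emits σT⁴ per unit area — no factor of 4, since only the local patch is in balance.
T = [1.13×10⁴ × 0.66 / 5.67×10⁻⁸]^(1/4) = (1.32×10¹¹)^(1/4) = 603 K.

T_ss ≈ 603 K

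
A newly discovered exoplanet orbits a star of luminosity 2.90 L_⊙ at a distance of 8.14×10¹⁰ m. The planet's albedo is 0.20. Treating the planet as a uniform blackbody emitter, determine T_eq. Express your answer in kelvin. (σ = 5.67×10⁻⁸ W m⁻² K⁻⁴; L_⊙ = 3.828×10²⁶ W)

T_eq ≈ 466 K

L = 2.90 × 3.828×10²⁶ = 1.11×10²⁷ W.
Flux: S = L/(4πd²) = 1.11×10²⁷/(4π×(8.14×10¹⁰)²) = 1.33×10⁴ W m⁻².
Energy balance: absorbed = emitted ⇒ πR²·S(1−A) = 4πR²·σT_eq⁴, so T_eq⁴ = S(1−A)/(4σ).
T_eq = [1.33×10⁴ × 0.80 / (4 × 5.67×10⁻⁸)]^(1/4) = (4.70×10¹⁰)^(1/4) = 466 K.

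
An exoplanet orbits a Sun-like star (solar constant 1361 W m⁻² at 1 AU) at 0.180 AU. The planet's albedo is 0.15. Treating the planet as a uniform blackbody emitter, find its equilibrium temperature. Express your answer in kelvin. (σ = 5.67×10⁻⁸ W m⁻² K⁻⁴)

Flux at 0.180 AU: S = 1361/0.180² = 4.20×10⁴ W m⁻².
Energy balance: absorbed = emitted ⇒ πR²·S(1−A) = 4πR²·σT_eq⁴, so T_eq⁴ = S(1−A)/(4σ).
T_eq = [4.20×10⁴ × 0.85 / (4 × 5.67×10⁻⁸)]^(1/4) = (1.57×10¹¹)^(1/4) = 630 K.

T_eq ≈ 630 K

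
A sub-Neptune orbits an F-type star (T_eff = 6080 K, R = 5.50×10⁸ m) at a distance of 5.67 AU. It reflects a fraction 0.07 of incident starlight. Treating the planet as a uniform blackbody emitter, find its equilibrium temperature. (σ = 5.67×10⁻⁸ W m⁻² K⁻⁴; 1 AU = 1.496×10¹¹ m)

T_eq ≈ 108 K

d = 5.67 AU = 8.48×10¹¹ m.
L = 4πR_⋆²σT_⋆⁴ = 4π(5.50×10⁸)² × 5.67×10⁻⁸ × (6080)⁴ = 2.95×10²⁶ W.
S = L/(4πd²) = 32.6 W m⁻².
Energy balance: absorbed = emitted ⇒ πR²·S(1−A) = 4πR²·σT_eq⁴, so T_eq⁴ = S(1−A)/(4σ).
T_eq = [32.6 × 0.93 / (4 × 5.67×10⁻⁸)]^(1/4) = (1.34×10⁸)^(1/4) = 108 K.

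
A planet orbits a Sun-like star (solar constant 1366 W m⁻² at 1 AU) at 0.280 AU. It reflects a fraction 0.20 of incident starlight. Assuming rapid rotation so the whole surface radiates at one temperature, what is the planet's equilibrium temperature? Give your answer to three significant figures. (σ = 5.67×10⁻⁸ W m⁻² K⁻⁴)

Flux at 0.280 AU: S = 1366/0.280² = 1.74×10⁴ W m⁻².
Energy balance: absorbed = emitted ⇒ πR²·S(1−A) = 4πR²·σT_eq⁴, so T_eq⁴ = S(1−A)/(4σ).
T_eq = [1.74×10⁴ × 0.80 / (4 × 5.67×10⁻⁸)]^(1/4) = (6.15×10¹⁰)^(1/4) = 498 K.

T_eq ≈ 498 K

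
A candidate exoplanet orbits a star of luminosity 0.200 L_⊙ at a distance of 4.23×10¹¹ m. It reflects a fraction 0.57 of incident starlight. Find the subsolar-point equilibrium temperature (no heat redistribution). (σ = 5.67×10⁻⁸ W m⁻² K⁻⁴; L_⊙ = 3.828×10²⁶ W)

T_ss ≈ 127 K

L = 0.200 × 3.828×10²⁶ = 7.66×10²⁵ W.
Flux: S = L/(4πd²) = 7.66×10²⁵/(4π×(4.23×10¹¹)²) = 34.0 W m⁻².
At the subsolar point the surface absorbs S(1−A) and emits σT⁴ per unit area — no factor of 4, since only the local patch is in balance.
T = [34.0 × 0.43 / 5.67×10⁻⁸]^(1/4) = (2.58×10⁸)^(1/4) = 127 K.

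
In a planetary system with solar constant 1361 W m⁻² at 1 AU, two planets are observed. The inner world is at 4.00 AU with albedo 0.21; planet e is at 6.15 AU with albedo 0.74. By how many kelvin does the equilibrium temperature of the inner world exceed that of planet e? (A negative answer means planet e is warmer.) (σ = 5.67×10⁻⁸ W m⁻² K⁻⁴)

ΔT ≈ 51.1 K

T_eq = [S₀(1−A)/(4σd²)]^(1/4), so T ∝ (1−A)^(1/4) / √d.
T₁ = [1361×0.79/(4×5.67×10⁻⁸×4.00²)]^(1/4) = 131.20 K.
T₂ = [1361×0.26/(4×5.67×10⁻⁸×6.15²)]^(1/4) = 80.14 K.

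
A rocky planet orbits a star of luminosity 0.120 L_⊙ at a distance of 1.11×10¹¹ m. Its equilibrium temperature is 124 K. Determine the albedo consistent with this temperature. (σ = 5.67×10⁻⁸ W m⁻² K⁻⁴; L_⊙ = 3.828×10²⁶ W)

L = 0.120 × 3.828×10²⁶ = 4.59×10²⁵ W.
Flux: S = L/(4πd²) = 4.59×10²⁵/(4π×(1.11×10¹¹)²) = 297 W m⁻².
From T_eq⁴ = S(1−A)/(4σ): 1−A = 4σT_eq⁴/S.
1−A = 4 × 5.67×10⁻⁸ × (124)⁴ / 297 = 0.181.

A ≈ 0.82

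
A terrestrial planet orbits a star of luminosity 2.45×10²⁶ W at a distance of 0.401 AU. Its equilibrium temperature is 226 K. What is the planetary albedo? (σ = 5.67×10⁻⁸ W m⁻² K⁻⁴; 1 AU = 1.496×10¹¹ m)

d = 0.401 AU = 6.00×10¹⁰ m.
Flux: S = L/(4πd²) = 2.45×10²⁶/(4π×(6.00×10¹⁰)²) = 5420 W m⁻².
From T_eq⁴ = S(1−A)/(4σ): 1−A = 4σT_eq⁴/S.
1−A = 4 × 5.67×10⁻⁸ × (226)⁴ / 5420 = 0.109.

A ≈ 0.89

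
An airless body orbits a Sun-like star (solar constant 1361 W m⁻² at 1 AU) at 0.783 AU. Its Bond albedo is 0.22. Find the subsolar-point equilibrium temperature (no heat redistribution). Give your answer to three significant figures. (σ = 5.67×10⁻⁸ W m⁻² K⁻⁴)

Flux at 0.783 AU: S = 1361/0.783² = 2220 W m⁻².
At the subsolar point the surface absorbs S(1−A) and emits σT⁴ per unit area — no factor of 4, since only the local patch is in balance.
T = [2220 × 0.78 / 5.67×10⁻⁸]^(1/4) = (3.05×10¹⁰)^(1/4) = 418 K.

T_ss ≈ 418 K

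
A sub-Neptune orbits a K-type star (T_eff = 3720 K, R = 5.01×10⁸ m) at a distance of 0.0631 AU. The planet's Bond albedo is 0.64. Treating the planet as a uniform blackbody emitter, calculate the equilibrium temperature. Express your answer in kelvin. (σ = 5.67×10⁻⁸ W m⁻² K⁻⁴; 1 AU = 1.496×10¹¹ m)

T_eq ≈ 469 K

d = 0.0631 AU = 9.44×10⁹ m.
L = 4πR_⋆²σT_⋆⁴ = 4π(5.01×10⁸)² × 5.67×10⁻⁸ × (3720)⁴ = 3.42×10²⁵ W.
S = L/(4πd²) = 3.06×10⁴ W m⁻².
Energy balance: absorbed = emitted ⇒ πR²·S(1−A) = 4πR²·σT_eq⁴, so T_eq⁴ = S(1−A)/(4σ).
T_eq = [3.06×10⁴ × 0.36 / (4 × 5.67×10⁻⁸)]^(1/4) = (4.85×10¹⁰)^(1/4) = 469 K.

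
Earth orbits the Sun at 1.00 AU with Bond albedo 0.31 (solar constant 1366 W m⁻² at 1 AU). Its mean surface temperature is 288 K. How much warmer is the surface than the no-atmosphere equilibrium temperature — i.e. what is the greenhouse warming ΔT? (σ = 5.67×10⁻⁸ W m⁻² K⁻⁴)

ΔT ≈ 34.1 K

S = 1366/1.00² = 1366 W m⁻².
T_eq = [S(1−A)/(4σ)]^(1/4) = [1366×0.69/(4×5.67×10⁻⁸)]^(1/4) = 253.9 K.
ΔT = T_surf − T_eq = 288 − 253.9.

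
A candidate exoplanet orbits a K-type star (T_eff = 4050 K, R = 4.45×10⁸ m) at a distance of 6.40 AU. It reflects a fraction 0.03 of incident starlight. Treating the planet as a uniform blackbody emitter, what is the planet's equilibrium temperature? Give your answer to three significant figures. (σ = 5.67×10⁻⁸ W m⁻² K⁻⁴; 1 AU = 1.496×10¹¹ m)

d = 6.40 AU = 9.57×10¹¹ m.
L = 4πR_⋆²σT_⋆⁴ = 4π(4.45×10⁸)² × 5.67×10⁻⁸ × (4050)⁴ = 3.80×10²⁵ W.
S = L/(4πd²) = 3.30 W m⁻².
Energy balance: absorbed = emitted ⇒ πR²·S(1−A) = 4πR²·σT_eq⁴, so T_eq⁴ = S(1−A)/(4σ).
T_eq = [3.30 × 0.97 / (4 × 5.67×10⁻⁸)]^(1/4) = (1.41×10⁷)^(1/4) = 61.3 K.

T_eq ≈ 61.3 K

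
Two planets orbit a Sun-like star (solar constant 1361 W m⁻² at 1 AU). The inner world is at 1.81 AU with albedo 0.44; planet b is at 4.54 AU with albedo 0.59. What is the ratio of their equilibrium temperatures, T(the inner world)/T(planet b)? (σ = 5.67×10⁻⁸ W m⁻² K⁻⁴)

T_eq = [S₀(1−A)/(4σd²)]^(1/4), so T ∝ (1−A)^(1/4) / √d.
T₁ = [1361×0.56/(4×5.67×10⁻⁸×1.81²)]^(1/4) = 178.96 K.
T₂ = [1361×0.41/(4×5.67×10⁻⁸×4.54²)]^(1/4) = 104.53 K.

T₁/T₂ ≈ 1.712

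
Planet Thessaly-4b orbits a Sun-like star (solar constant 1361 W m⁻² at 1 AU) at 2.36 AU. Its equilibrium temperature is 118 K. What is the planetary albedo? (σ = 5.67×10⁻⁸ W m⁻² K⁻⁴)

Flux at 2.36 AU: S = 1361/2.36² = 244 W m⁻².
From T_eq⁴ = S(1−A)/(4σ): 1−A = 4σT_eq⁴/S.
1−A = 4 × 5.67×10⁻⁸ × (118)⁴ / 244 = 0.180.

A ≈ 0.82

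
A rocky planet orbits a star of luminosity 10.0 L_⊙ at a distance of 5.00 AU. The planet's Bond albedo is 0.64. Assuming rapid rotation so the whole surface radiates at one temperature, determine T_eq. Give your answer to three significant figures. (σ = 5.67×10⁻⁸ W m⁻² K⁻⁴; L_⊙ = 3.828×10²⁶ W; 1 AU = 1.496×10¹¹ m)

d = 5.00 AU = 7.48×10¹¹ m.
L = 10.0 × 3.828×10²⁶ = 3.83×10²⁷ W.
Flux: S = L/(4πd²) = 3.83×10²⁷/(4π×(7.48×10¹¹)²) = 544 W m⁻².
Energy balance: absorbed = emitted ⇒ πR²·S(1−A) = 4πR²·σT_eq⁴, so T_eq⁴ = S(1−A)/(4σ).
T_eq = [544 × 0.36 / (4 × 5.67×10⁻⁸)]^(1/4) = (8.64×10⁸)^(1/4) = 171 K.

T_eq ≈ 171 K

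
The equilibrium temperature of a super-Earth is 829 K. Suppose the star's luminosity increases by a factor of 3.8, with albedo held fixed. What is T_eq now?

T_eq ≈ 1160 K

T_eq ∝ L^(1/4) · d^(−1/2).
T′ = 829 × 3.8^(1/4) = 1160 K.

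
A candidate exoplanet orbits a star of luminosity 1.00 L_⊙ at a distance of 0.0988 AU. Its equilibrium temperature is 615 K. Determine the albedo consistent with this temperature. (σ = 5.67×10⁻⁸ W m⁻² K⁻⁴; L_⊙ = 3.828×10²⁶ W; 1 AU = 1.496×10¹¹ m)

A ≈ 0.77

d = 0.0988 AU = 1.48×10¹⁰ m.
L = 1.00 × 3.828×10²⁶ = 3.83×10²⁶ W.
Flux: S = L/(4πd²) = 3.83×10²⁶/(4π×(1.48×10¹⁰)²) = 1.39×10⁵ W m⁻².
From T_eq⁴ = S(1−A)/(4σ): 1−A = 4σT_eq⁴/S.
1−A = 4 × 5.67×10⁻⁸ × (615)⁴ / 1.39×10⁵ = 0.233.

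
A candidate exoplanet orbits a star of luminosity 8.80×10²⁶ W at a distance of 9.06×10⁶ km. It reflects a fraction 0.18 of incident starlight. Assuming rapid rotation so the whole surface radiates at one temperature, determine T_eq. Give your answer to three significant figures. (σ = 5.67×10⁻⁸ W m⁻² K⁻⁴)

d = 9.06×10⁶ km = 9.06×10⁹ m.
Flux: S = L/(4πd²) = 8.80×10²⁶/(4π×(9.06×10⁹)²) = 8.53×10⁵ W m⁻².
Energy balance: absorbed = emitted ⇒ πR²·S(1−A) = 4πR²·σT_eq⁴, so T_eq⁴ = S(1−A)/(4σ).
T_eq = [8.53×10⁵ × 0.82 / (4 × 5.67×10⁻⁸)]^(1/4) = (3.08×10¹²)^(1/4) = 1330 K.

T_eq ≈ 1330 K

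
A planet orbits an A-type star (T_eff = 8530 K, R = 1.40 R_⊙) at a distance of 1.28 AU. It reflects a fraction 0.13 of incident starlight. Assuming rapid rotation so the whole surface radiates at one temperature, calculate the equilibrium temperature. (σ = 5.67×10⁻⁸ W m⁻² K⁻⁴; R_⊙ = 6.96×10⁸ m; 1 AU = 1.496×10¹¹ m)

T_eq ≈ 416 K

R_⋆ = 1.40 × 6.96×10⁸ = 9.74×10⁸ m.
d = 1.28 AU = 1.91×10¹¹ m.
L = 4πR_⋆²σT_⋆⁴ = 4π(9.74×10⁸)² × 5.67×10⁻⁸ × (8530)⁴ = 3.58×10²⁷ W.
S = L/(4πd²) = 7770 W m⁻².
Energy balance: absorbed = emitted ⇒ πR²·S(1−A) = 4πR²·σT_eq⁴, so T_eq⁴ = S(1−A)/(4σ).
T_eq = [7770 × 0.87 / (4 × 5.67×10⁻⁸)]^(1/4) = (2.98×10¹⁰)^(1/4) = 416 K.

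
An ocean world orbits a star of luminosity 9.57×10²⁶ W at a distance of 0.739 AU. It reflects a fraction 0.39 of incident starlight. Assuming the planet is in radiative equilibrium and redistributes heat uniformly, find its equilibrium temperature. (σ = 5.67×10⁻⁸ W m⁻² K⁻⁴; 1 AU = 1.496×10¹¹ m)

d = 0.739 AU = 1.11×10¹¹ m.
Flux: S = L/(4πd²) = 9.57×10²⁶/(4π×(1.11×10¹¹)²) = 6230 W m⁻².
Energy balance: absorbed = emitted ⇒ πR²·S(1−A) = 4πR²·σT_eq⁴, so T_eq⁴ = S(1−A)/(4σ).
T_eq = [6230 × 0.61 / (4 × 5.67×10⁻⁸)]^(1/4) = (1.68×10¹⁰)^(1/4) = 360 K.

T_eq ≈ 360 K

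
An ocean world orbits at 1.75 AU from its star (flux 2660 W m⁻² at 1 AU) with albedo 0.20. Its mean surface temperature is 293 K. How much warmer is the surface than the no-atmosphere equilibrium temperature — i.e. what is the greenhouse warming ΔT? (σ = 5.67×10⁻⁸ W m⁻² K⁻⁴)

S = 2660/1.75² = 868.6 W m⁻².
T_eq = [S(1−A)/(4σ)]^(1/4) = [868.6×0.80/(4×5.67×10⁻⁸)]^(1/4) = 235.3 K.
ΔT = T_surf − T_eq = 293 − 235.3.

ΔT ≈ 57.7 K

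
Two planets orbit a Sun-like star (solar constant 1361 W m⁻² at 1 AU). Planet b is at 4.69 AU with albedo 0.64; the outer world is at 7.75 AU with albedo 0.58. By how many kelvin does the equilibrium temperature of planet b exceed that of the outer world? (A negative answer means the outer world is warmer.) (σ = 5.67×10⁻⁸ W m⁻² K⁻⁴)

T_eq = [S₀(1−A)/(4σd²)]^(1/4), so T ∝ (1−A)^(1/4) / √d.
T₁ = [1361×0.36/(4×5.67×10⁻⁸×4.69²)]^(1/4) = 99.55 K.
T₂ = [1361×0.42/(4×5.67×10⁻⁸×7.75²)]^(1/4) = 80.49 K.

ΔT ≈ 19.1 K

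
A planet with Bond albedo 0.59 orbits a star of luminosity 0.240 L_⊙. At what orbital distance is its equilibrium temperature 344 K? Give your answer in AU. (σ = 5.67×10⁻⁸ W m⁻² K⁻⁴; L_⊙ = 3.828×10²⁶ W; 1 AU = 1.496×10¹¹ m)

d ≈ 0.205 AU

L = 0.240 × 3.828×10²⁶ = 9.19×10²⁵ W.
From T_eq⁴ = L(1−A)/(16πσd²): d = √[L(1−A)/(16πσT_eq⁴)].
d = √[9.19×10²⁵ × 0.41 / (16π × 5.67×10⁻⁸ × (344)⁴)] = 3.07×10¹⁰ m = 0.205 AU.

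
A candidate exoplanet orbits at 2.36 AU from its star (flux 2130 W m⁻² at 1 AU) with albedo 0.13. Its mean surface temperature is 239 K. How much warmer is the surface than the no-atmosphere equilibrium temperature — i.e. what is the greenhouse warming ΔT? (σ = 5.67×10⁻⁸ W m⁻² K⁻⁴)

S = 2130/2.36² = 382.4 W m⁻².
T_eq = [S(1−A)/(4σ)]^(1/4) = [382.4×0.87/(4×5.67×10⁻⁸)]^(1/4) = 195.7 K.
ΔT = T_surf − T_eq = 239 − 195.7.

ΔT ≈ 43.3 K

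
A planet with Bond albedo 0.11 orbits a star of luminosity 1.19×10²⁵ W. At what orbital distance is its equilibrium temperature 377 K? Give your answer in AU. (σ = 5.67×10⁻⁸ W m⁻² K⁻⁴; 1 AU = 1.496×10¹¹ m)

From T_eq⁴ = L(1−A)/(16πσd²): d = √[L(1−A)/(16πσT_eq⁴)].
d = √[1.19×10²⁵ × 0.89 / (16π × 5.67×10⁻⁸ × (377)⁴)] = 1.36×10¹⁰ m = 0.0907 AU.

d ≈ 0.0907 AU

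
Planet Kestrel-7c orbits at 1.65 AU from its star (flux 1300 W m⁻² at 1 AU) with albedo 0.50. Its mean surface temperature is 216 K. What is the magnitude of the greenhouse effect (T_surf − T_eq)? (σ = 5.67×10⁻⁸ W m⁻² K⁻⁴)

ΔT ≈ 35.9 K

S = 1300/1.65² = 477.5 W m⁻².
T_eq = [S(1−A)/(4σ)]^(1/4) = [477.5×0.50/(4×5.67×10⁻⁸)]^(1/4) = 180.1 K.
ΔT = T_surf − T_eq = 216 − 180.1.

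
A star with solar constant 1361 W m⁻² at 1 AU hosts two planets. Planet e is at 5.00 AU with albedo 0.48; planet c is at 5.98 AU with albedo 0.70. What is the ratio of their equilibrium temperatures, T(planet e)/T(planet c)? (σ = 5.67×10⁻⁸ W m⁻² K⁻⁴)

T_eq = [S₀(1−A)/(4σd²)]^(1/4), so T ∝ (1−A)^(1/4) / √d.
T₁ = [1361×0.52/(4×5.67×10⁻⁸×5.00²)]^(1/4) = 105.70 K.
T₂ = [1361×0.30/(4×5.67×10⁻⁸×5.98²)]^(1/4) = 84.23 K.

T₁/T₂ ≈ 1.255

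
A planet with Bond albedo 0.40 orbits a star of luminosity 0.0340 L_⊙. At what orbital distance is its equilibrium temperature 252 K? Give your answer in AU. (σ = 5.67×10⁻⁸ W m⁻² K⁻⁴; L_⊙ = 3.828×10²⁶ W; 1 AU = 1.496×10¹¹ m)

d ≈ 0.174 AU

L = 0.0340 × 3.828×10²⁶ = 1.30×10²⁵ W.
From T_eq⁴ = L(1−A)/(16πσd²): d = √[L(1−A)/(16πσT_eq⁴)].
d = √[1.30×10²⁵ × 0.60 / (16π × 5.67×10⁻⁸ × (252)⁴)] = 2.61×10¹⁰ m = 0.174 AU.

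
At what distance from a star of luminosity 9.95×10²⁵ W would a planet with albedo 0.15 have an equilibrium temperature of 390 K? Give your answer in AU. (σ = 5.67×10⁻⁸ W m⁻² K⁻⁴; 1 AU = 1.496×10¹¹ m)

d ≈ 0.239 AU

From T_eq⁴ = L(1−A)/(16πσd²): d = √[L(1−A)/(16πσT_eq⁴)].
d = √[9.95×10²⁵ × 0.85 / (16π × 5.67×10⁻⁸ × (390)⁴)] = 3.58×10¹⁰ m = 0.239 AU.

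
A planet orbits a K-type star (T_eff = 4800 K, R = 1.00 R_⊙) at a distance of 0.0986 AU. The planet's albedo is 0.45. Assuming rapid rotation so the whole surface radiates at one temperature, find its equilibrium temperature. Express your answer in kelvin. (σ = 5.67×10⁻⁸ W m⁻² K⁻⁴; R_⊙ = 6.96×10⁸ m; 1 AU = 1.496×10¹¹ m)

T_eq ≈ 635 K

R_⋆ = 1.00 × 6.96×10⁸ = 6.96×10⁸ m.
d = 0.0986 AU = 1.48×10¹⁰ m.
L = 4πR_⋆²σT_⋆⁴ = 4π(6.96×10⁸)² × 5.67×10⁻⁸ × (4800)⁴ = 1.83×10²⁶ W.
S = L/(4πd²) = 6.70×10⁴ W m⁻².
Energy balance: absorbed = emitted ⇒ πR²·S(1−A) = 4πR²·σT_eq⁴, so T_eq⁴ = S(1−A)/(4σ).
T_eq = [6.70×10⁴ × 0.55 / (4 × 5.67×10⁻⁸)]^(1/4) = (1.63×10¹¹)^(1/4) = 635 K.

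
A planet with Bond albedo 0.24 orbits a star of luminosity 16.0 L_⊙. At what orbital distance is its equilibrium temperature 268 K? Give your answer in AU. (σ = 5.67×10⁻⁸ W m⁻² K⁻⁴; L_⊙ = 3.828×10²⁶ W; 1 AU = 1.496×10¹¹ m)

d ≈ 3.76 AU

L = 16.0 × 3.828×10²⁶ = 6.12×10²⁷ W.
From T_eq⁴ = L(1−A)/(16πσd²): d = √[L(1−A)/(16πσT_eq⁴)].
d = √[6.12×10²⁷ × 0.76 / (16π × 5.67×10⁻⁸ × (268)⁴)] = 5.63×10¹¹ m = 3.76 AU.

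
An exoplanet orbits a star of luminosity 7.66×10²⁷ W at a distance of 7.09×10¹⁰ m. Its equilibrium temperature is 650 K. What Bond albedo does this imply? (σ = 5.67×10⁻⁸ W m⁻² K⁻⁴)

A ≈ 0.67

Flux: S = L/(4πd²) = 7.66×10²⁷/(4π×(7.09×10¹⁰)²) = 1.21×10⁵ W m⁻².
From T_eq⁴ = S(1−A)/(4σ): 1−A = 4σT_eq⁴/S.
1−A = 4 × 5.67×10⁻⁸ × (650)⁴ / 1.21×10⁵ = 0.334.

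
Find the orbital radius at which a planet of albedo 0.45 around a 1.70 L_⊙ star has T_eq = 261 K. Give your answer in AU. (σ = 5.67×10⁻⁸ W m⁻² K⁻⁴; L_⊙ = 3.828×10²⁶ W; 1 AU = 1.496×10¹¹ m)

d ≈ 1.10 AU

L = 1.70 × 3.828×10²⁶ = 6.51×10²⁶ W.
From T_eq⁴ = L(1−A)/(16πσd²): d = √[L(1−A)/(16πσT_eq⁴)].
d = √[6.51×10²⁶ × 0.55 / (16π × 5.67×10⁻⁸ × (261)⁴)] = 1.65×10¹¹ m = 1.10 AU.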